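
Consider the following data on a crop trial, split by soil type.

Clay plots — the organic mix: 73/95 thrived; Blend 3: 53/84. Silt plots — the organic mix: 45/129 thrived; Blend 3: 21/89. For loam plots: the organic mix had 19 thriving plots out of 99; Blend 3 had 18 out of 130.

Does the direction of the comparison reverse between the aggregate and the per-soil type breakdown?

No

Clay: the organic mix 73/95 = 76.8%, Blend 3 53/84 = 63.1% → the organic mix
Silt: the organic mix 45/129 = 34.9%, Blend 3 21/89 = 23.6% → the organic mix
Loam: the organic mix 19/99 = 19.2%, Blend 3 18/130 = 13.8% → the organic mix
Overall: the organic mix 137/323 = 42.4%, Blend 3 92/303 = 30.4% → the organic mix
The organic mix wins overall and in every soil group — no reversal.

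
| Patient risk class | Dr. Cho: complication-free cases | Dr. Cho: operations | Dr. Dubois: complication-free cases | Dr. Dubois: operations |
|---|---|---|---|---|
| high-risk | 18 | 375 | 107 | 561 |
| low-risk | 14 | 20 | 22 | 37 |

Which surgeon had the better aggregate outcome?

Dr. Dubois

High-risk: Dr. Cho 18/375 = 4.8%, Dr. Dubois 107/561 = 19.1% → Dr. Dubois
Low-risk: Dr. Cho 14/20 = 70.0%, Dr. Dubois 22/37 = 59.5% → Dr. Cho
Overall: Dr. Cho 32/395 = 8.1%, Dr. Dubois 129/598 = 21.6% → Dr. Dubois
(Neither sweeps every patient risk group, but Dr. Dubois has the higher pooled rate.)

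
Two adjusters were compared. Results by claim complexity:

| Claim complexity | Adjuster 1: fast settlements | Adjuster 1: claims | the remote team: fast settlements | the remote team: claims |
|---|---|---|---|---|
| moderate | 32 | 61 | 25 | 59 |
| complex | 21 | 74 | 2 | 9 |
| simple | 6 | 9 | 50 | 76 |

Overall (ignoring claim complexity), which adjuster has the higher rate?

the remote team

Moderate: Adjuster 1 32/61 = 52.5%, the remote team 25/59 = 42.4% → Adjuster 1
Complex: Adjuster 1 21/74 = 28.4%, the remote team 2/9 = 22.2% → Adjuster 1
Simple: Adjuster 1 6/9 = 66.7%, the remote team 50/76 = 65.8% → Adjuster 1
Overall: Adjuster 1 59/144 = 41.0%, the remote team 77/144 = 53.5% → the remote team
(Adjuster 1 wins every claim group but the remote team wins overall — Adjuster 1's claims skew toward the low-rate complex group.)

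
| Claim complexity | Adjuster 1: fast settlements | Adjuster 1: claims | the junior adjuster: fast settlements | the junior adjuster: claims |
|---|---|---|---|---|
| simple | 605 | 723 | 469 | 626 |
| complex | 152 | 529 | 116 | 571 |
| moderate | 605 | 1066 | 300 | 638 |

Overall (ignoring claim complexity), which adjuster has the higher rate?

Adjuster 1

Simple: Adjuster 1 605/723 = 83.7%, the junior adjuster 469/626 = 74.9% → Adjuster 1
Complex: Adjuster 1 152/529 = 28.7%, the junior adjuster 116/571 = 20.3% → Adjuster 1
Moderate: Adjuster 1 605/1066 = 56.8%, the junior adjuster 300/638 = 47.0% → Adjuster 1
Overall: Adjuster 1 1362/2318 = 58.8%, the junior adjuster 885/1835 = 48.2% → Adjuster 1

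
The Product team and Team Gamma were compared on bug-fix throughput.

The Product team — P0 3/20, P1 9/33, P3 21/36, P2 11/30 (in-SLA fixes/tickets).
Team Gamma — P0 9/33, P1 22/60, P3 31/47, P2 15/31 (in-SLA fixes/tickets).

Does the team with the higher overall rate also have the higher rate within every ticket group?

Yes

P0: the Product team 3/20 = 15.0%, Team Gamma 9/33 = 27.3% → Team Gamma
P1: the Product team 9/33 = 27.3%, Team Gamma 22/60 = 36.7% → Team Gamma
P3: the Product team 21/36 = 58.3%, Team Gamma 31/47 = 66.0% → Team Gamma
P2: the Product team 11/30 = 36.7%, Team Gamma 15/31 = 48.4% → Team Gamma
Overall: the Product team 44/119 = 37.0%, Team Gamma 77/171 = 45.0% → Team Gamma
Team Gamma wins overall and in every ticket group — no reversal.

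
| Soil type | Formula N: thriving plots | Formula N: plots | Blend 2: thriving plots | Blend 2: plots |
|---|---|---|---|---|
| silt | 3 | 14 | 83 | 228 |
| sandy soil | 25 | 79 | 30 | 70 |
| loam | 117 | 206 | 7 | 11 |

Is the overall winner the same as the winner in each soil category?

No

Silt: Formula N 3/14 = 21.4%, Blend 2 83/228 = 36.4% → Blend 2
Sandy soil: Formula N 25/79 = 31.6%, Blend 2 30/70 = 42.9% → Blend 2
Loam: Formula N 117/206 = 56.8%, Blend 2 7/11 = 63.6% → Blend 2
Overall: Formula N 145/299 = 48.5%, Blend 2 120/309 = 38.8% → Formula N
Blend 2 wins each soil group but Formula N wins overall — the comparison reverses. Blend 2's plots skew toward silt, which has a lower base rate.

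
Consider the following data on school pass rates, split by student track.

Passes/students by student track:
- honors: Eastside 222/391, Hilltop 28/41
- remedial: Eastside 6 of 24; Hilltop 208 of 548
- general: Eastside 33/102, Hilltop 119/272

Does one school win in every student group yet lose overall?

Yes

Honors: Eastside 222/391 = 56.8%, Hilltop 28/41 = 68.3% → Hilltop
Remedial: Eastside 6/24 = 25.0%, Hilltop 208/548 = 38.0% → Hilltop
General: Eastside 33/102 = 32.4%, Hilltop 119/272 = 43.8% → Hilltop
Overall: Eastside 261/517 = 50.5%, Hilltop 355/861 = 41.2% → Eastside
Hilltop wins each student group but Eastside wins overall — the comparison reverses. Hilltop's students skew toward remedial, which has a lower base rate.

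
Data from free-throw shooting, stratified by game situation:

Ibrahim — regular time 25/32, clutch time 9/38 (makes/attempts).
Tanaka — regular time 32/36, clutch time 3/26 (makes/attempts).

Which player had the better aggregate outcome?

Tanaka

Regular time: Ibrahim 25/32 = 78.1%, Tanaka 32/36 = 88.9% → Tanaka
Clutch time: Ibrahim 9/38 = 23.7%, Tanaka 3/26 = 11.5% → Ibrahim
Overall: Ibrahim 34/70 = 48.6%, Tanaka 35/62 = 56.5% → Tanaka
(Neither sweeps every game group, but Tanaka has the higher pooled rate.)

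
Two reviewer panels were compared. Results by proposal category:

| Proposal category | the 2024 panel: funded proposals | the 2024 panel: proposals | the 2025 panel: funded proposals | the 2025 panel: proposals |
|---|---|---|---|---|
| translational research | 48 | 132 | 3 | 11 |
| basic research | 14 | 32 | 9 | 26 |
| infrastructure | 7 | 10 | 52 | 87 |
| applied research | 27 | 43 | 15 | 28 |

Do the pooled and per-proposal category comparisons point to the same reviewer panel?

Translational research: the 2024 panel 48/132 = 36.4%, the 2025 panel 3/11 = 27.3% → the 2024 panel
Basic research: the 2024 panel 14/32 = 43.8%, the 2025 panel 9/26 = 34.6% → the 2024 panel
Infrastructure: the 2024 panel 7/10 = 70.0%, the 2025 panel 52/87 = 59.8% → the 2024 panel
Applied research: the 2024 panel 27/43 = 62.8%, the 2025 panel 15/28 = 53.6% → the 2024 panel
Overall: the 2024 panel 96/217 = 44.2%, the 2025 panel 79/152 = 52.0% → the 2025 panel
The 2024 panel wins each proposal group but the 2025 panel wins overall — the comparison reverses. The 2024 panel's proposals skew toward translational research, which has a lower base rate.

No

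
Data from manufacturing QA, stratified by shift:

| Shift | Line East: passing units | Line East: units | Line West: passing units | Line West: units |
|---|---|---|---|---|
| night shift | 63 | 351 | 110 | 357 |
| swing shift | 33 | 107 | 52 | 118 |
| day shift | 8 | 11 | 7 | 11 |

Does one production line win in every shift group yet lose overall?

No

Night shift: Line East 63/351 = 17.9%, Line West 110/357 = 30.8% → Line West
Swing shift: Line East 33/107 = 30.8%, Line West 52/118 = 44.1% → Line West
Day shift: Line East 8/11 = 72.7%, Line West 7/11 = 63.6% → Line East
Overall: Line East 104/469 = 22.2%, Line West 169/486 = 34.8% → Line West
Neither sweeps: Line East wins 1 of 3 groups, Line West wins 2. Line West wins overall but not every group — no Simpson reversal.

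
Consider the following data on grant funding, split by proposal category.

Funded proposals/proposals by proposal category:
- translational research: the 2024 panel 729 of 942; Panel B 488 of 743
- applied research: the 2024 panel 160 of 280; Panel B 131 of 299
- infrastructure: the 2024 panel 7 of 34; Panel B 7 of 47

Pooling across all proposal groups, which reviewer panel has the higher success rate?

the 2024 panel

Translational research: the 2024 panel 729/942 = 77.4%, Panel B 488/743 = 65.7% → the 2024 panel
Applied research: the 2024 panel 160/280 = 57.1%, Panel B 131/299 = 43.8% → the 2024 panel
Infrastructure: the 2024 panel 7/34 = 20.6%, Panel B 7/47 = 14.9% → the 2024 panel
Overall: the 2024 panel 896/1256 = 71.3%, Panel B 626/1089 = 57.5% → the 2024 panel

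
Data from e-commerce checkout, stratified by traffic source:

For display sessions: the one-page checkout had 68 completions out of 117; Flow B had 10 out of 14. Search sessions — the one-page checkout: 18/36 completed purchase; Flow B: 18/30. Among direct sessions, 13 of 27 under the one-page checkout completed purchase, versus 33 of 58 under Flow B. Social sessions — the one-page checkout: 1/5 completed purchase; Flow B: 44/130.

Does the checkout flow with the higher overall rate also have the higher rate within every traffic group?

No

Display: the one-page checkout 68/117 = 58.1%, Flow B 10/14 = 71.4% → Flow B
Search: the one-page checkout 18/36 = 50.0%, Flow B 18/30 = 60.0% → Flow B
Direct: the one-page checkout 13/27 = 48.1%, Flow B 33/58 = 56.9% → Flow B
Social: the one-page checkout 1/5 = 20.0%, Flow B 44/130 = 33.8% → Flow B
Overall: the one-page checkout 100/185 = 54.1%, Flow B 105/232 = 45.3% → the one-page checkout
Flow B wins each traffic group but the one-page checkout wins overall — the comparison reverses. Flow B's sessions skew toward social, which has a lower base rate.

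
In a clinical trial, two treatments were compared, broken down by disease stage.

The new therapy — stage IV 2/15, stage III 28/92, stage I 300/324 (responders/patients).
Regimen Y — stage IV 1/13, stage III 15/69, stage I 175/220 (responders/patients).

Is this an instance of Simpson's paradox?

Stage IV: the new therapy 2/15 = 13.3%, Regimen Y 1/13 = 7.7% → the new therapy
Stage III: the new therapy 28/92 = 30.4%, Regimen Y 15/69 = 21.7% → the new therapy
Stage I: the new therapy 300/324 = 92.6%, Regimen Y 175/220 = 79.5% → the new therapy
Overall: the new therapy 330/431 = 76.6%, Regimen Y 191/302 = 63.2% → the new therapy
The new therapy wins overall and in every disease group — no reversal.

No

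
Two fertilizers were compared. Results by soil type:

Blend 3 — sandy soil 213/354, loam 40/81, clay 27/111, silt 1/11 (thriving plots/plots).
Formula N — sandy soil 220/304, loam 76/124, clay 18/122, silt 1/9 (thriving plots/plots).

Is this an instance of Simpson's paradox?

Sandy soil: Blend 3 213/354 = 60.2%, Formula N 220/304 = 72.4% → Formula N
Loam: Blend 3 40/81 = 49.4%, Formula N 76/124 = 61.3% → Formula N
Clay: Blend 3 27/111 = 24.3%, Formula N 18/122 = 14.8% → Blend 3
Silt: Blend 3 1/11 = 9.1%, Formula N 1/9 = 11.1% → Formula N
Overall: Blend 3 281/557 = 50.4%, Formula N 315/559 = 56.4% → Formula N
Neither sweeps: Blend 3 wins 1 of 4 groups, Formula N wins 3. Formula N wins overall but not every group — no Simpson reversal.

No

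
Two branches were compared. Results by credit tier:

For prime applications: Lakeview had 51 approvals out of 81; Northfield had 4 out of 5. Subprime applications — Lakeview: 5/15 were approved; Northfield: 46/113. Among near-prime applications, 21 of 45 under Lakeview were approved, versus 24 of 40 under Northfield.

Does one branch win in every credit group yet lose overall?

Yes

Prime: Lakeview 51/81 = 63.0%, Northfield 4/5 = 80.0% → Northfield
Subprime: Lakeview 5/15 = 33.3%, Northfield 46/113 = 40.7% → Northfield
Near-prime: Lakeview 21/45 = 46.7%, Northfield 24/40 = 60.0% → Northfield
Overall: Lakeview 77/141 = 54.6%, Northfield 74/158 = 46.8% → Lakeview
Northfield wins each credit group but Lakeview wins overall — the comparison reverses. Northfield's applications skew toward subprime, which has a lower base rate.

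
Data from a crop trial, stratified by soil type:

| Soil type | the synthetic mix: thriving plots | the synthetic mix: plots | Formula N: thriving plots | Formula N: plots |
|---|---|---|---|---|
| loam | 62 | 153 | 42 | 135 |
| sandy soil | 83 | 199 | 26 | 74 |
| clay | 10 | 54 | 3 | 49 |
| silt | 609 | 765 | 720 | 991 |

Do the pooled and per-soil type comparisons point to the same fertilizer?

Yes

Loam: the synthetic mix 62/153 = 40.5%, Formula N 42/135 = 31.1% → the synthetic mix
Sandy soil: the synthetic mix 83/199 = 41.7%, Formula N 26/74 = 35.1% → the synthetic mix
Clay: the synthetic mix 10/54 = 18.5%, Formula N 3/49 = 6.1% → the synthetic mix
Silt: the synthetic mix 609/765 = 79.6%, Formula N 720/991 = 72.7% → the synthetic mix
Overall: the synthetic mix 764/1171 = 65.2%, Formula N 791/1249 = 63.3% → the synthetic mix
The synthetic mix wins overall and in every soil group — no reversal.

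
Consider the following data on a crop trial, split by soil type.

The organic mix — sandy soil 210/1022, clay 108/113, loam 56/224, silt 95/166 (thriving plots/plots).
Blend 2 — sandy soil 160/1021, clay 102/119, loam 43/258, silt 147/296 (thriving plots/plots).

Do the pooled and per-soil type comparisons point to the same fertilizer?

Yes

Sandy soil: the organic mix 210/1022 = 20.5%, Blend 2 160/1021 = 15.7% → the organic mix
Clay: the organic mix 108/113 = 95.6%, Blend 2 102/119 = 85.7% → the organic mix
Loam: the organic mix 56/224 = 25.0%, Blend 2 43/258 = 16.7% → the organic mix
Silt: the organic mix 95/166 = 57.2%, Blend 2 147/296 = 49.7% → the organic mix
Overall: the organic mix 469/1525 = 30.8%, Blend 2 452/1694 = 26.7% → the organic mix
The organic mix wins overall and in every soil group — no reversal.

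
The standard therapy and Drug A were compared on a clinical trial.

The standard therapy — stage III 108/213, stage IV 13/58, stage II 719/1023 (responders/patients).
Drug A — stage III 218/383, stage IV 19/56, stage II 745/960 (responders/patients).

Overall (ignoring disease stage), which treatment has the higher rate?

Stage III: the standard therapy 108/213 = 50.7%, Drug A 218/383 = 56.9% → Drug A
Stage IV: the standard therapy 13/58 = 22.4%, Drug A 19/56 = 33.9% → Drug A
Stage II: the standard therapy 719/1023 = 70.3%, Drug A 745/960 = 77.6% → Drug A
Overall: the standard therapy 840/1294 = 64.9%, Drug A 982/1399 = 70.2% → Drug A

Drug A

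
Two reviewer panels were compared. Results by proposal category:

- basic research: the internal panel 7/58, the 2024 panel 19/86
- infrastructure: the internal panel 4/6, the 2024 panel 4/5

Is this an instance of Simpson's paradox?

No

Basic research: the internal panel 7/58 = 12.1%, the 2024 panel 19/86 = 22.1% → the 2024 panel
Infrastructure: the internal panel 4/6 = 66.7%, the 2024 panel 4/5 = 80.0% → the 2024 panel
Overall: the internal panel 11/64 = 17.2%, the 2024 panel 23/91 = 25.3% → the 2024 panel
The 2024 panel wins overall and in every proposal group — no reversal.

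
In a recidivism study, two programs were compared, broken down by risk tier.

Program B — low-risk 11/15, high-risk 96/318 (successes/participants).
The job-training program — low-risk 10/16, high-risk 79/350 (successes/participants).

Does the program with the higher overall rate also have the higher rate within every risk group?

Yes

Low-risk: Program B 11/15 = 73.3%, the job-training program 10/16 = 62.5% → Program B
High-risk: Program B 96/318 = 30.2%, the job-training program 79/350 = 22.6% → Program B
Overall: Program B 107/333 = 32.1%, the job-training program 89/366 = 24.3% → Program B
Program B wins overall and in every risk group — no reversal.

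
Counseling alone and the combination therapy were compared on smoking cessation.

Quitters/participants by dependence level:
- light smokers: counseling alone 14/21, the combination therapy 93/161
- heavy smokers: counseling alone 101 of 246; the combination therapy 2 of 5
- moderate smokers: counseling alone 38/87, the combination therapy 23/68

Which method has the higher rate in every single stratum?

counseling alone

Light smokers: counseling alone 14/21 = 66.7%, the combination therapy 93/161 = 57.8% → counseling alone
Heavy smokers: counseling alone 101/246 = 41.1%, the combination therapy 2/5 = 40.0% → counseling alone
Moderate smokers: counseling alone 38/87 = 43.7%, the combination therapy 23/68 = 33.8% → counseling alone
Counseling alone has the higher rate in all 3 groups.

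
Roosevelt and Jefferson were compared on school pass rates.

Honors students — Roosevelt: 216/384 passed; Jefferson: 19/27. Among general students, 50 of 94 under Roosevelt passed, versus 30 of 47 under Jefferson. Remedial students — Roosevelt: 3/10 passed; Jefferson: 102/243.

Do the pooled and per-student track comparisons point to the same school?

Honors: Roosevelt 216/384 = 56.2%, Jefferson 19/27 = 70.4% → Jefferson
General: Roosevelt 50/94 = 53.2%, Jefferson 30/47 = 63.8% → Jefferson
Remedial: Roosevelt 3/10 = 30.0%, Jefferson 102/243 = 42.0% → Jefferson
Overall: Roosevelt 269/488 = 55.1%, Jefferson 151/317 = 47.6% → Roosevelt
Jefferson wins each student group but Roosevelt wins overall — the comparison reverses. Jefferson's students skew toward remedial, which has a lower base rate.

No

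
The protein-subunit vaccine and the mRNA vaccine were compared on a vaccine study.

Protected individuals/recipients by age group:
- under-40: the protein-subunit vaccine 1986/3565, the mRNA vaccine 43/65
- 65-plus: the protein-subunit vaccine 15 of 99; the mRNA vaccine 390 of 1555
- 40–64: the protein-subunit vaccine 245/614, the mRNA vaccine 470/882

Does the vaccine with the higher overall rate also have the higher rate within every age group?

No

Under-40: the protein-subunit vaccine 1986/3565 = 55.7%, the mRNA vaccine 43/65 = 66.2% → the mRNA vaccine
65-plus: the protein-subunit vaccine 15/99 = 15.2%, the mRNA vaccine 390/1555 = 25.1% → the mRNA vaccine
40–64: the protein-subunit vaccine 245/614 = 39.9%, the mRNA vaccine 470/882 = 53.3% → the mRNA vaccine
Overall: the protein-subunit vaccine 2246/4278 = 52.5%, the mRNA vaccine 903/2502 = 36.1% → the protein-subunit vaccine
The mRNA vaccine wins each age group but the protein-subunit vaccine wins overall — the comparison reverses. The mRNA vaccine's recipients skew toward 65-plus, which has a lower base rate.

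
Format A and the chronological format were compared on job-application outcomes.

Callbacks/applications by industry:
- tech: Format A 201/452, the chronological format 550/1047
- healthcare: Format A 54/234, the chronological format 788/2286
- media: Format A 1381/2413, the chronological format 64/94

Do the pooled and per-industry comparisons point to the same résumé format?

No

Tech: Format A 201/452 = 44.5%, the chronological format 550/1047 = 52.5% → the chronological format
Healthcare: Format A 54/234 = 23.1%, the chronological format 788/2286 = 34.5% → the chronological format
Media: Format A 1381/2413 = 57.2%, the chronological format 64/94 = 68.1% → the chronological format
Overall: Format A 1636/3099 = 52.8%, the chronological format 1402/3427 = 40.9% → Format A
The chronological format wins each industry group but Format A wins overall — the comparison reverses. The chronological format's applications skew toward healthcare, which has a lower base rate.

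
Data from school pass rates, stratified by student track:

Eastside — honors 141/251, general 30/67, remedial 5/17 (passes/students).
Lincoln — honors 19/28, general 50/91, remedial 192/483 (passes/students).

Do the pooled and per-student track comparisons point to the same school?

No

Honors: Eastside 141/251 = 56.2%, Lincoln 19/28 = 67.9% → Lincoln
General: Eastside 30/67 = 44.8%, Lincoln 50/91 = 54.9% → Lincoln
Remedial: Eastside 5/17 = 29.4%, Lincoln 192/483 = 39.8% → Lincoln
Overall: Eastside 176/335 = 52.5%, Lincoln 261/602 = 43.4% → Eastside
Lincoln wins each student group but Eastside wins overall — the comparison reverses. Lincoln's students skew toward remedial, which has a lower base rate.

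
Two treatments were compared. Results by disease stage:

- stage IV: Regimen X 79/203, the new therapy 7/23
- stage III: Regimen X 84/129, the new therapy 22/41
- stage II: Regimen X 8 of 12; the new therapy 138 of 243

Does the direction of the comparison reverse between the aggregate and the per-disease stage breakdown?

Yes

Stage IV: Regimen X 79/203 = 38.9%, the new therapy 7/23 = 30.4% → Regimen X
Stage III: Regimen X 84/129 = 65.1%, the new therapy 22/41 = 53.7% → Regimen X
Stage II: Regimen X 8/12 = 66.7%, the new therapy 138/243 = 56.8% → Regimen X
Overall: Regimen X 171/344 = 49.7%, the new therapy 167/307 = 54.4% → the new therapy
Regimen X wins each disease group but the new therapy wins overall — the comparison reverses. Regimen X's patients skew toward stage IV, which has a lower base rate.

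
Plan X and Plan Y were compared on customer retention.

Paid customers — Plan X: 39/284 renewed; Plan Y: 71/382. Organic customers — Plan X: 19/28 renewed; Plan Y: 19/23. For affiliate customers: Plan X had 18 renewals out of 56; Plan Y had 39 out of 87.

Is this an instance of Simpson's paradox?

No

Paid: Plan X 39/284 = 13.7%, Plan Y 71/382 = 18.6% → Plan Y
Organic: Plan X 19/28 = 67.9%, Plan Y 19/23 = 82.6% → Plan Y
Affiliate: Plan X 18/56 = 32.1%, Plan Y 39/87 = 44.8% → Plan Y
Overall: Plan X 76/368 = 20.7%, Plan Y 129/492 = 26.2% → Plan Y
Plan Y wins overall and in every signup group — no reversal.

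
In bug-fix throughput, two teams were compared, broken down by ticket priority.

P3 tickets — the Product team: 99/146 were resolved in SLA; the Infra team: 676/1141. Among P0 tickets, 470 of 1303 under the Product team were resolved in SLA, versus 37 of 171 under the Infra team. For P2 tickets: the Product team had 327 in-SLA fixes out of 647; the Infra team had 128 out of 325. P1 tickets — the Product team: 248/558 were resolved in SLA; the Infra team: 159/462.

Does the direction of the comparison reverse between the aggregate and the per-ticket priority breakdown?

P3: the Product team 99/146 = 67.8%, the Infra team 676/1141 = 59.2% → the Product team
P0: the Product team 470/1303 = 36.1%, the Infra team 37/171 = 21.6% → the Product team
P2: the Product team 327/647 = 50.5%, the Infra team 128/325 = 39.4% → the Product team
P1: the Product team 248/558 = 44.4%, the Infra team 159/462 = 34.4% → the Product team
Overall: the Product team 1144/2654 = 43.1%, the Infra team 1000/2099 = 47.6% → the Infra team
The Product team wins each ticket group but the Infra team wins overall — the comparison reverses. The Product team's tickets skew toward P0, which has a lower base rate.

Yes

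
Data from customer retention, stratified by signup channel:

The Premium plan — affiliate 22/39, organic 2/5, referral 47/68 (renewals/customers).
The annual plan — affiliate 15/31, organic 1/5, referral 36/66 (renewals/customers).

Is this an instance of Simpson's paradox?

Affiliate: the Premium plan 22/39 = 56.4%, the annual plan 15/31 = 48.4% → the Premium plan
Organic: the Premium plan 2/5 = 40.0%, the annual plan 1/5 = 20.0% → the Premium plan
Referral: the Premium plan 47/68 = 69.1%, the annual plan 36/66 = 54.5% → the Premium plan
Overall: the Premium plan 71/112 = 63.4%, the annual plan 52/102 = 51.0% → the Premium plan
The Premium plan wins overall and in every signup group — no reversal.

No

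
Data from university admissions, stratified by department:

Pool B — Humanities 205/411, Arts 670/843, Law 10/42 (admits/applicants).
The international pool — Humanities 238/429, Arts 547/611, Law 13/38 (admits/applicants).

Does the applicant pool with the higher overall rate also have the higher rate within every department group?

Yes

Humanities: Pool B 205/411 = 49.9%, the international pool 238/429 = 55.5% → the international pool
Arts: Pool B 670/843 = 79.5%, the international pool 547/611 = 89.5% → the international pool
Law: Pool B 10/42 = 23.8%, the international pool 13/38 = 34.2% → the international pool
Overall: Pool B 885/1296 = 68.3%, the international pool 798/1078 = 74.0% → the international pool
The international pool wins overall and in every department group — no reversal.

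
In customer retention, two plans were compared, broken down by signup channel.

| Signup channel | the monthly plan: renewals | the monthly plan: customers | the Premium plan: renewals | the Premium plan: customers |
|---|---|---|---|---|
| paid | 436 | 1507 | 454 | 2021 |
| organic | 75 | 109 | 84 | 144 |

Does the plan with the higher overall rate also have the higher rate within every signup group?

Paid: the monthly plan 436/1507 = 28.9%, the Premium plan 454/2021 = 22.5% → the monthly plan
Organic: the monthly plan 75/109 = 68.8%, the Premium plan 84/144 = 58.3% → the monthly plan
Overall: the monthly plan 511/1616 = 31.6%, the Premium plan 538/2165 = 24.8% → the monthly plan
The monthly plan wins overall and in every signup group — no reversal.

Yes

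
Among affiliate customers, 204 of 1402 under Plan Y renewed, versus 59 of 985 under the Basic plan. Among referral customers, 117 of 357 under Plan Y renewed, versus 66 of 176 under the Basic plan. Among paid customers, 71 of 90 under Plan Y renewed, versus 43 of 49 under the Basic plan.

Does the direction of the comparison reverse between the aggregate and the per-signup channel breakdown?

Affiliate: Plan Y 204/1402 = 14.6%, the Basic plan 59/985 = 6.0% → Plan Y
Referral: Plan Y 117/357 = 32.8%, the Basic plan 66/176 = 37.5% → the Basic plan
Paid: Plan Y 71/90 = 78.9%, the Basic plan 43/49 = 87.8% → the Basic plan
Overall: Plan Y 392/1849 = 21.2%, the Basic plan 168/1210 = 13.9% → Plan Y
Neither sweeps: Plan Y wins 1 of 3 groups, the Basic plan wins 2. Plan Y wins overall but not every group — no Simpson reversal.

No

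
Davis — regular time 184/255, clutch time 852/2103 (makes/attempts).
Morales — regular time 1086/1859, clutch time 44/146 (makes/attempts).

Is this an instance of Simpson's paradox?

Yes

Regular time: Davis 184/255 = 72.2%, Morales 1086/1859 = 58.4% → Davis
Clutch time: Davis 852/2103 = 40.5%, Morales 44/146 = 30.1% → Davis
Overall: Davis 1036/2358 = 43.9%, Morales 1130/2005 = 56.4% → Morales
Davis wins each game group but Morales wins overall — the comparison reverses. Davis's attempts skew toward clutch time, which has a lower base rate.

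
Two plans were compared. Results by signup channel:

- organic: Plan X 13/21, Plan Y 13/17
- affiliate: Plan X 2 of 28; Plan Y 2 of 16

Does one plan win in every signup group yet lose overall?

No

Organic: Plan X 13/21 = 61.9%, Plan Y 13/17 = 76.5% → Plan Y
Affiliate: Plan X 2/28 = 7.1%, Plan Y 2/16 = 12.5% → Plan Y
Overall: Plan X 15/49 = 30.6%, Plan Y 15/33 = 45.5% → Plan Y
Plan Y wins overall and in every signup group — no reversal.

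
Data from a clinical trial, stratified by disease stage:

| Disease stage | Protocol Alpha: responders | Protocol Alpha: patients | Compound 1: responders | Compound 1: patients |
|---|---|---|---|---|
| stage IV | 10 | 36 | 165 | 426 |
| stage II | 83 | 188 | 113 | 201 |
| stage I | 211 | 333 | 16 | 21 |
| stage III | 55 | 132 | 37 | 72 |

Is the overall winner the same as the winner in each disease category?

No

Stage IV: Protocol Alpha 10/36 = 27.8%, Compound 1 165/426 = 38.7% → Compound 1
Stage II: Protocol Alpha 83/188 = 44.1%, Compound 1 113/201 = 56.2% → Compound 1
Stage I: Protocol Alpha 211/333 = 63.4%, Compound 1 16/21 = 76.2% → Compound 1
Stage III: Protocol Alpha 55/132 = 41.7%, Compound 1 37/72 = 51.4% → Compound 1
Overall: Protocol Alpha 359/689 = 52.1%, Compound 1 331/720 = 46.0% → Protocol Alpha
Compound 1 wins each disease group but Protocol Alpha wins overall — the comparison reverses. Compound 1's patients skew toward stage IV, which has a lower base rate.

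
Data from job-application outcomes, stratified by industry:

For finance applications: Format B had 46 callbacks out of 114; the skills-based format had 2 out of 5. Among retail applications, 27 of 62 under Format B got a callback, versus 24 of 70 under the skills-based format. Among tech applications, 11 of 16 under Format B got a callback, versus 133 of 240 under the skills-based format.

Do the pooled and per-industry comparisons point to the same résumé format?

No

Finance: Format B 46/114 = 40.4%, the skills-based format 2/5 = 40.0% → Format B
Retail: Format B 27/62 = 43.5%, the skills-based format 24/70 = 34.3% → Format B
Tech: Format B 11/16 = 68.8%, the skills-based format 133/240 = 55.4% → Format B
Overall: Format B 84/192 = 43.8%, the skills-based format 159/315 = 50.5% → the skills-based format
Format B wins each industry group but the skills-based format wins overall — the comparison reverses. Format B's applications skew toward finance, which has a lower base rate.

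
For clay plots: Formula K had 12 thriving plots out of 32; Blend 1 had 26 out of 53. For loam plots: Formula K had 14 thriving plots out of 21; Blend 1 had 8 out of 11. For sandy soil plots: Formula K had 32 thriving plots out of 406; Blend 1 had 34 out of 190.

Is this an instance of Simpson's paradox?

No

Clay: Formula K 12/32 = 37.5%, Blend 1 26/53 = 49.1% → Blend 1
Loam: Formula K 14/21 = 66.7%, Blend 1 8/11 = 72.7% → Blend 1
Sandy soil: Formula K 32/406 = 7.9%, Blend 1 34/190 = 17.9% → Blend 1
Overall: Formula K 58/459 = 12.6%, Blend 1 68/254 = 26.8% → Blend 1
Blend 1 wins overall and in every soil group — no reversal.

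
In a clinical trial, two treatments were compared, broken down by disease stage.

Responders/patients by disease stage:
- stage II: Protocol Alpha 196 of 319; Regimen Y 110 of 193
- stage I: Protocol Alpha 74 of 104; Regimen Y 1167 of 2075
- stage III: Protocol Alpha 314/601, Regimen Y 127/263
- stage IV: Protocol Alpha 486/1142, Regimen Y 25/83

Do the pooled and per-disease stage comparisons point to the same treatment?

No

Stage II: Protocol Alpha 196/319 = 61.4%, Regimen Y 110/193 = 57.0% → Protocol Alpha
Stage I: Protocol Alpha 74/104 = 71.2%, Regimen Y 1167/2075 = 56.2% → Protocol Alpha
Stage III: Protocol Alpha 314/601 = 52.2%, Regimen Y 127/263 = 48.3% → Protocol Alpha
Stage IV: Protocol Alpha 486/1142 = 42.6%, Regimen Y 25/83 = 30.1% → Protocol Alpha
Overall: Protocol Alpha 1070/2166 = 49.4%, Regimen Y 1429/2614 = 54.7% → Regimen Y
Protocol Alpha wins each disease group but Regimen Y wins overall — the comparison reverses. Protocol Alpha's patients skew toward stage IV, which has a lower base rate.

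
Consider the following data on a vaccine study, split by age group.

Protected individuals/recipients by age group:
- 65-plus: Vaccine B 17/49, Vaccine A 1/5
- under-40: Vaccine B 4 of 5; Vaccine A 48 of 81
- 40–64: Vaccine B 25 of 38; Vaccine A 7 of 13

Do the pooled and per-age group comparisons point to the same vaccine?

65-plus: Vaccine B 17/49 = 34.7%, Vaccine A 1/5 = 20.0% → Vaccine B
Under-40: Vaccine B 4/5 = 80.0%, Vaccine A 48/81 = 59.3% → Vaccine B
40–64: Vaccine B 25/38 = 65.8%, Vaccine A 7/13 = 53.8% → Vaccine B
Overall: Vaccine B 46/92 = 50.0%, Vaccine A 56/99 = 56.6% → Vaccine A
Vaccine B wins each age group but Vaccine A wins overall — the comparison reverses. Vaccine B's recipients skew toward 65-plus, which has a lower base rate.

No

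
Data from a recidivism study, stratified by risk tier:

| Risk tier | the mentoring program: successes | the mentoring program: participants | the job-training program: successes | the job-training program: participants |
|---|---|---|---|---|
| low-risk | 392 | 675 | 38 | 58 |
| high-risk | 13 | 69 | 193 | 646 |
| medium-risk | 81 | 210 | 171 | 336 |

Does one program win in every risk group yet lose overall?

Low-risk: the mentoring program 392/675 = 58.1%, the job-training program 38/58 = 65.5% → the job-training program
High-risk: the mentoring program 13/69 = 18.8%, the job-training program 193/646 = 29.9% → the job-training program
Medium-risk: the mentoring program 81/210 = 38.6%, the job-training program 171/336 = 50.9% → the job-training program
Overall: the mentoring program 486/954 = 50.9%, the job-training program 402/1040 = 38.7% → the mentoring program
The job-training program wins each risk group but the mentoring program wins overall — the comparison reverses. The job-training program's participants skew toward high-risk, which has a lower base rate.

Yes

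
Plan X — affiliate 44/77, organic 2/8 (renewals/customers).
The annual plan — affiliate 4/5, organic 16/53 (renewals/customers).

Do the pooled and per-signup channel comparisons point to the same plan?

Affiliate: Plan X 44/77 = 57.1%, the annual plan 4/5 = 80.0% → the annual plan
Organic: Plan X 2/8 = 25.0%, the annual plan 16/53 = 30.2% → the annual plan
Overall: Plan X 46/85 = 54.1%, the annual plan 20/58 = 34.5% → Plan X
The annual plan wins each signup group but Plan X wins overall — the comparison reverses. The annual plan's customers skew toward organic, which has a lower base rate.

No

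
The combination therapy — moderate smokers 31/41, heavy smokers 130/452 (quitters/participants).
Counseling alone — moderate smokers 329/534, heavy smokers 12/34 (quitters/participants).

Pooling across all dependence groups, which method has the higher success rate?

counseling alone

Moderate smokers: the combination therapy 31/41 = 75.6%, counseling alone 329/534 = 61.6% → the combination therapy
Heavy smokers: the combination therapy 130/452 = 28.8%, counseling alone 12/34 = 35.3% → counseling alone
Overall: the combination therapy 161/493 = 32.7%, counseling alone 341/568 = 60.0% → counseling alone
(Neither sweeps every dependence group, but counseling alone has the higher pooled rate.)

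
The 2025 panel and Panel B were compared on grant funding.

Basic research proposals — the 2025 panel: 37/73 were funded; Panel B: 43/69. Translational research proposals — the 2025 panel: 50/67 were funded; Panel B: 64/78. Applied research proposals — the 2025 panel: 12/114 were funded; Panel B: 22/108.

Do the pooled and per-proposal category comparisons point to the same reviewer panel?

Basic research: the 2025 panel 37/73 = 50.7%, Panel B 43/69 = 62.3% → Panel B
Translational research: the 2025 panel 50/67 = 74.6%, Panel B 64/78 = 82.1% → Panel B
Applied research: the 2025 panel 12/114 = 10.5%, Panel B 22/108 = 20.4% → Panel B
Overall: the 2025 panel 99/254 = 39.0%, Panel B 129/255 = 50.6% → Panel B
Panel B wins overall and in every proposal group — no reversal.

Yes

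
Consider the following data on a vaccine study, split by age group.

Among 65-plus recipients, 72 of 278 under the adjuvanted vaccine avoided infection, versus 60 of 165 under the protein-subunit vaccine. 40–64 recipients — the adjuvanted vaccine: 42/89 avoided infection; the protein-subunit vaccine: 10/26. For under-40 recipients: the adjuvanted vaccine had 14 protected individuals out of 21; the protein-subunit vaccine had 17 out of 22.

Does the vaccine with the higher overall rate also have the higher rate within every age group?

No

65-plus: the adjuvanted vaccine 72/278 = 25.9%, the protein-subunit vaccine 60/165 = 36.4% → the protein-subunit vaccine
40–64: the adjuvanted vaccine 42/89 = 47.2%, the protein-subunit vaccine 10/26 = 38.5% → the adjuvanted vaccine
Under-40: the adjuvanted vaccine 14/21 = 66.7%, the protein-subunit vaccine 17/22 = 77.3% → the protein-subunit vaccine
Overall: the adjuvanted vaccine 128/388 = 33.0%, the protein-subunit vaccine 87/213 = 40.8% → the protein-subunit vaccine
Neither sweeps: the adjuvanted vaccine wins 1 of 3 groups, the protein-subunit vaccine wins 2. The protein-subunit vaccine wins overall but not every group — no Simpson reversal.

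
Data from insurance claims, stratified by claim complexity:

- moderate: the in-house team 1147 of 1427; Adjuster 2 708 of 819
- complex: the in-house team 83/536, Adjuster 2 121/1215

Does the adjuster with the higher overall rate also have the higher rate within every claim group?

Moderate: the in-house team 1147/1427 = 80.4%, Adjuster 2 708/819 = 86.4% → Adjuster 2
Complex: the in-house team 83/536 = 15.5%, Adjuster 2 121/1215 = 10.0% → the in-house team
Overall: the in-house team 1230/1963 = 62.7%, Adjuster 2 829/2034 = 40.8% → the in-house team
Neither sweeps: the in-house team wins 1 of 2 groups, Adjuster 2 wins 1. The in-house team wins overall but not every group — no Simpson reversal.

No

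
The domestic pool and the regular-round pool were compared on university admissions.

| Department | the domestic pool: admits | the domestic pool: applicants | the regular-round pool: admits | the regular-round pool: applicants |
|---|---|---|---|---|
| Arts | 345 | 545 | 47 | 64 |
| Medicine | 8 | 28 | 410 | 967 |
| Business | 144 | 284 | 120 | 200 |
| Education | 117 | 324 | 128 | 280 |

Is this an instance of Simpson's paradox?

Arts: the domestic pool 345/545 = 63.3%, the regular-round pool 47/64 = 73.4% → the regular-round pool
Medicine: the domestic pool 8/28 = 28.6%, the regular-round pool 410/967 = 42.4% → the regular-round pool
Business: the domestic pool 144/284 = 50.7%, the regular-round pool 120/200 = 60.0% → the regular-round pool
Education: the domestic pool 117/324 = 36.1%, the regular-round pool 128/280 = 45.7% → the regular-round pool
Overall: the domestic pool 614/1181 = 52.0%, the regular-round pool 705/1511 = 46.7% → the domestic pool
The regular-round pool wins each department group but the domestic pool wins overall — the comparison reverses. The regular-round pool's applicants skew toward Medicine, which has a lower base rate.

Yes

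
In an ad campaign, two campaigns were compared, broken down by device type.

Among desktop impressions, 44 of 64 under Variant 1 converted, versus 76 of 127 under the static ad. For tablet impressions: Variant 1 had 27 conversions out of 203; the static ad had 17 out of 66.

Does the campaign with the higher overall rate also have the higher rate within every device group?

No

Desktop: Variant 1 44/64 = 68.8%, the static ad 76/127 = 59.8% → Variant 1
Tablet: Variant 1 27/203 = 13.3%, the static ad 17/66 = 25.8% → the static ad
Overall: Variant 1 71/267 = 26.6%, the static ad 93/193 = 48.2% → the static ad
Neither sweeps: Variant 1 wins 1 of 2 groups, the static ad wins 1. The static ad wins overall but not every group — no Simpson reversal.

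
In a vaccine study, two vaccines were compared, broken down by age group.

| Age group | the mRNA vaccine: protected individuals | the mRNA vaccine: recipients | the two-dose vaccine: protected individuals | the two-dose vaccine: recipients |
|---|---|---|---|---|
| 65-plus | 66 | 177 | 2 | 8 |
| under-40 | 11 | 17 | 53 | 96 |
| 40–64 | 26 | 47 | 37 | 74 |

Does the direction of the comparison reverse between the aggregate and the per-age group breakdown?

65-plus: the mRNA vaccine 66/177 = 37.3%, the two-dose vaccine 2/8 = 25.0% → the mRNA vaccine
Under-40: the mRNA vaccine 11/17 = 64.7%, the two-dose vaccine 53/96 = 55.2% → the mRNA vaccine
40–64: the mRNA vaccine 26/47 = 55.3%, the two-dose vaccine 37/74 = 50.0% → the mRNA vaccine
Overall: the mRNA vaccine 103/241 = 42.7%, the two-dose vaccine 92/178 = 51.7% → the two-dose vaccine
The mRNA vaccine wins each age group but the two-dose vaccine wins overall — the comparison reverses. The mRNA vaccine's recipients skew toward 65-plus, which has a lower base rate.

Yes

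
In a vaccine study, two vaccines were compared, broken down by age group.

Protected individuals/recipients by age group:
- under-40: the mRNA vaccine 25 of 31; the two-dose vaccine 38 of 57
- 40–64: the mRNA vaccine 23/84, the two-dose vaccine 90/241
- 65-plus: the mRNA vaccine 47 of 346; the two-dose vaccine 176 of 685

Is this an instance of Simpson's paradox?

Under-40: the mRNA vaccine 25/31 = 80.6%, the two-dose vaccine 38/57 = 66.7% → the mRNA vaccine
40–64: the mRNA vaccine 23/84 = 27.4%, the two-dose vaccine 90/241 = 37.3% → the two-dose vaccine
65-plus: the mRNA vaccine 47/346 = 13.6%, the two-dose vaccine 176/685 = 25.7% → the two-dose vaccine
Overall: the mRNA vaccine 95/461 = 20.6%, the two-dose vaccine 304/983 = 30.9% → the two-dose vaccine
Neither sweeps: the mRNA vaccine wins 1 of 3 groups, the two-dose vaccine wins 2. The two-dose vaccine wins overall but not every group — no Simpson reversal.

No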